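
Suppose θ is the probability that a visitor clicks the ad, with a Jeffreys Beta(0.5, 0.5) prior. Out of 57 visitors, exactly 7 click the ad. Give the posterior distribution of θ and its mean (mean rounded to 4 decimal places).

Posterior: Beta(7.5, 50.5); mean ≈ 0.1293

Observing 7 successes and 50 failures updates Beta(0.5, 0.5) by adding the success and failure counts to the two shape parameters: α = 0.5+7 = 7.5, β = 0.5+50 = 50.5.
Posterior mean = α/(α+β) = 7.5/58 = 0.1293.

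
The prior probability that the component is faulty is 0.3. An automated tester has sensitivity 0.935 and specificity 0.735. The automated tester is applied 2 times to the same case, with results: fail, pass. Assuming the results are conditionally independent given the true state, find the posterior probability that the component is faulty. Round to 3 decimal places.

Let H be the event that the component is faulty; start with P(H) = 0.3. P('fail'|H) = 0.935, P('fail'|¬H) = 0.265.
Update on result 1 ('fail'): P(H) ← 0.935·0.3000 / (0.935·0.3000 + 0.265·0.7000) = 0.28050/0.46600 = 0.6019.
Update on result 2 ('pass'): P(H) ← 0.065·0.6019 / (0.065·0.6019 + 0.735·0.3981) = 0.039126/0.33171 = 0.1180.

Posterior P(H) ≈ 0.118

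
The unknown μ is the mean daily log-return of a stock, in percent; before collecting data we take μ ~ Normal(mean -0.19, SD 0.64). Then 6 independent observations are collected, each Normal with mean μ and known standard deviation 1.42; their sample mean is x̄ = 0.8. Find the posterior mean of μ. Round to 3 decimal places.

Posterior mean ≈ 0.354

With known σ, the Normal prior is conjugate. Weight on the data is w = (n/σ²)/(n/σ² + 1/τ₀²) = 2.97560/(2.97560+2.44141) = 0.54931.
Posterior mean = w·x̄ + (1−w)·μ₀ = 0.54931·0.8 + 0.45069·-0.19 = 0.354.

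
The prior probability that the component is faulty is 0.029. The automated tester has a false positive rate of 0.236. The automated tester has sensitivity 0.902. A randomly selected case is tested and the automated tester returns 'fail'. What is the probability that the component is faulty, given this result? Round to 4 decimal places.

Write H for 'the component is faulty'. Prior odds H:¬H = 0.029/0.971 = 0.029866. For the 'fail' outcome, the likelihood ratio is 0.902/0.236 = 3.8220.
Posterior odds = 0.029866 × 3.8220 = 0.11415, so P(H|E) = 0.11415/(1+0.11415) = 0.1025.

P(H | E) ≈ 0.1025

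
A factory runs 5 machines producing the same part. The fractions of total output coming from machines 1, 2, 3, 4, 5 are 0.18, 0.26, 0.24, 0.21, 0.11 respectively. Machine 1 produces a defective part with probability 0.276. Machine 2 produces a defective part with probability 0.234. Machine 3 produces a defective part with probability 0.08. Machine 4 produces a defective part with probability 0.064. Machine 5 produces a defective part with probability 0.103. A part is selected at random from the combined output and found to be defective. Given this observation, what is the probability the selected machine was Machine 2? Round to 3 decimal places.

Posterior probability ≈ 0.394

Tabulate prior·likelihood by source: [1] prior 0.18, lik 0.276, product 0.04968; [2] prior 0.26, lik 0.234, product 0.06084; [3] prior 0.24, lik 0.08, product 0.01920; [4] prior 0.21, lik 0.064, product 0.01344; [5] prior 0.11, lik 0.103, product 0.01133.
Normalizing constant = 0.15449; the posterior for Machine 2 is its product over the sum, 0.06084/0.15449 = 0.394.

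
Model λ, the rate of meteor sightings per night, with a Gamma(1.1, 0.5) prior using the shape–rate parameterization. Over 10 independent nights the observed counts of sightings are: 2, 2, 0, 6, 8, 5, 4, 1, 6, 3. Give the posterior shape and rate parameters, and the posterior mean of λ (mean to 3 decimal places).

Posterior: Gamma(shape=38.1, rate=10.5); mean ≈ 3.629

Total count ∑xᵢ = 37 over n = 10 nights.
Gamma is conjugate to the Poisson likelihood: posterior is Gamma(shape = 1.1+37 = 38.1, rate = 0.5+10 = 10.5).
Posterior mean = shape/rate = 38.1/10.5 = 3.629.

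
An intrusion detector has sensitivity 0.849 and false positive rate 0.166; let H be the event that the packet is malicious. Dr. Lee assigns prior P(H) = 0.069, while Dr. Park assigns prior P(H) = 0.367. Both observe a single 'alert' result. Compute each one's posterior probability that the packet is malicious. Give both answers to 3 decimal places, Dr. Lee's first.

Dr. Lee: 0.275; Dr. Park: 0.748

The likelihood ratio for an 'alert' result is 0.849/0.166 = 5.1145.
Dr. Lee: prior odds 0.069/0.931 = 0.074114; posterior odds 0.37905; posterior probability 0.275.
Dr. Park: prior odds 0.367/0.633 = 0.57978; posterior odds 2.9653; posterior probability 0.748.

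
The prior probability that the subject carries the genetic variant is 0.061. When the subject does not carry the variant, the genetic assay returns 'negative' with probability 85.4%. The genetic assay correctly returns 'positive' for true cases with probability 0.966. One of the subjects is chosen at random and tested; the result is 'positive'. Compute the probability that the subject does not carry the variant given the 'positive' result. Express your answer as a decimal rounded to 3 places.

Let H be the event that the subject carries the genetic variant. P(H) = 0.061, so P(¬H) = 0.939. With E the 'positive' result, P(E|H) = 0.966 and P(E|¬H) = 0.146.
P(E) = 0.966·0.061 + 0.146·0.939 = 0.058926 + 0.13709 = 0.19602.
By Bayes' theorem, P(H|E) = 0.058926 / 0.19602 = 0.301. Hence P(¬H|E) = 1 − 0.301 = 0.699.

P(¬H | E) ≈ 0.699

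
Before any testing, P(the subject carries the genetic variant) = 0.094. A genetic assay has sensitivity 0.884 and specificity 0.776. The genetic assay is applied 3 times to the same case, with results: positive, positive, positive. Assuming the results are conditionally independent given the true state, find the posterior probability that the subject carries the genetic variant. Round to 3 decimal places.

With H the event that the subject carries the genetic variant, the joint likelihood of the observed sequence is P(data|H) = 0.884·0.884·0.884 = 0.69081 and P(data|¬H) = 0.224·0.224·0.224 = 0.011239.
Bayes: P(H|data) = 0.094·0.69081 / (0.094·0.69081 + 0.906·0.011239) = 0.064936/0.075119 = 0.8644.

Posterior P(H) ≈ 0.864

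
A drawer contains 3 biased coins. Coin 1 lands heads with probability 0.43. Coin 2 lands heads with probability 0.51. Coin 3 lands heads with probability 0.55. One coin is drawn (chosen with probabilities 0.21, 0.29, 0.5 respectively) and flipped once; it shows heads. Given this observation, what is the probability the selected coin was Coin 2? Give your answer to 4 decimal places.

Posterior probability ≈ 0.2882

Tabulate prior·likelihood by source: [1] prior 0.21, lik 0.43, product 0.09030; [2] prior 0.29, lik 0.51, product 0.1479; [3] prior 0.5, lik 0.55, product 0.2750.
Normalizing constant = 0.51320; the posterior for Coin 2 is its product over the sum, 0.1479/0.51320 = 0.2882.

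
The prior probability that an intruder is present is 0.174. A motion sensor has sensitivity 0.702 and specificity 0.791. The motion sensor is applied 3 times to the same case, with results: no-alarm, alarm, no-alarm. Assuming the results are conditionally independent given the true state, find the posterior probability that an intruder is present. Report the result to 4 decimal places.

Let H be the event that an intruder is present; start with P(H) = 0.174. P('alarm'|H) = 0.702, P('alarm'|¬H) = 0.209.
Update on result 1 ('no-alarm'): P(H) ← 0.298·0.1740 / (0.298·0.1740 + 0.791·0.8260) = 0.051852/0.70522 = 0.0735.
Update on result 2 ('alarm'): P(H) ← 0.702·0.0735 / (0.702·0.0735 + 0.209·0.9265) = 0.051615/0.24525 = 0.2105.
Update on result 3 ('no-alarm'): P(H) ← 0.298·0.2105 / (0.298·0.2105 + 0.791·0.7895) = 0.062718/0.68724 = 0.0913.

Posterior P(H) ≈ 0.0913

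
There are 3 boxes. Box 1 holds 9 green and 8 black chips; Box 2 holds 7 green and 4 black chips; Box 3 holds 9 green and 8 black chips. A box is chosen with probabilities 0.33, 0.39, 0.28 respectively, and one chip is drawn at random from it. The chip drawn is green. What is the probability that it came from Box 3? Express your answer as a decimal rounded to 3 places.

Tabulate prior·likelihood by source: [1] prior 0.33, lik 0.5294, product 0.1747; [2] prior 0.39, lik 0.6364, product 0.2482; [3] prior 0.28, lik 0.5294, product 0.1482.
Normalizing constant = 0.57112; the posterior for Box 3 is its product over the sum, 0.1482/0.57112 = 0.260.

Posterior probability ≈ 0.260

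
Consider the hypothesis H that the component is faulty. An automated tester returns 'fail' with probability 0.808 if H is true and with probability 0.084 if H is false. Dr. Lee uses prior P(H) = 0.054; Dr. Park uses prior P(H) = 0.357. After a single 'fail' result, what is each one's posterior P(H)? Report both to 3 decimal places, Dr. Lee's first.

Dr. Lee: 0.354; Dr. Park: 0.842

P('+'|H) = 0.808, P('+'|¬H) = 0.084.
Dr. Lee: numerator 0.808·0.054 = 0.043632; evidence = 0.043632+0.084·0.946 = 0.12310; posterior = 0.354.
Dr. Park: numerator 0.808·0.357 = 0.28846; evidence = 0.28846+0.084·0.643 = 0.34247; posterior = 0.842.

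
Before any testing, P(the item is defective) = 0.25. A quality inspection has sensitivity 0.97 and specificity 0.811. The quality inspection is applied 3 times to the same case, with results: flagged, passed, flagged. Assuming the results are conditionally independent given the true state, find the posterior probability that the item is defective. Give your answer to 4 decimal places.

Posterior P(H) ≈ 0.2452

With H the event that the item is defective, the joint likelihood of the observed sequence is P(data|H) = 0.97·0.03·0.97 = 0.028227 and P(data|¬H) = 0.189·0.811·0.189 = 0.028970.
Bayes: P(H|data) = 0.25·0.028227 / (0.25·0.028227 + 0.75·0.028970) = 0.0070567/0.028784 = 0.2452.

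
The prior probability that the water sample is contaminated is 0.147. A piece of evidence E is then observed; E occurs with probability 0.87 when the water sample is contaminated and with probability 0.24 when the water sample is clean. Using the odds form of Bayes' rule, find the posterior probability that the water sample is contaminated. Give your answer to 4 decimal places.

Prior odds = 0.147/(1−0.147) = 0.17233. In log-odds, ln(0.17233) = -1.7583.
Add log likelihood ratio: ln(3.6250) = 1.2879.
Posterior log-odds = -0.47047, so posterior odds = exp(-0.47047) = 0.62471. Converting, P(H|E) = 0.62471/1.6247 = 0.3845.

Posterior probability ≈ 0.3845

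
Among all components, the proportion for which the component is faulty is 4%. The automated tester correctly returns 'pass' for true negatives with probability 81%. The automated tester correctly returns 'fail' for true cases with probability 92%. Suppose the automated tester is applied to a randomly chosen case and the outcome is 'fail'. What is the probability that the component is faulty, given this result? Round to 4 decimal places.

P(H | E) ≈ 0.1679

Write H for 'the component is faulty'. Prior odds H:¬H = 0.04/0.96 = 0.041667. For the 'fail' outcome, the likelihood ratio is 0.92/0.19 = 4.8421.
Posterior odds = 0.041667 × 4.8421 = 0.20175, so P(H|E) = 0.20175/(1+0.20175) = 0.1679.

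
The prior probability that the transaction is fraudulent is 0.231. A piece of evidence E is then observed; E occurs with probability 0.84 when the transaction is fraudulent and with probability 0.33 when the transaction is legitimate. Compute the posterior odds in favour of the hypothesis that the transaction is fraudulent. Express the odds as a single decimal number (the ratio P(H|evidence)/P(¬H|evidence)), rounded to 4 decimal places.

Prior odds = 0.231/(1−0.231) = 0.30039.
Likelihood ratio for E = 0.84/0.33 = 2.5455.
Posterior odds = prior odds × LR = 0.76463.

Posterior odds ≈ 0.7646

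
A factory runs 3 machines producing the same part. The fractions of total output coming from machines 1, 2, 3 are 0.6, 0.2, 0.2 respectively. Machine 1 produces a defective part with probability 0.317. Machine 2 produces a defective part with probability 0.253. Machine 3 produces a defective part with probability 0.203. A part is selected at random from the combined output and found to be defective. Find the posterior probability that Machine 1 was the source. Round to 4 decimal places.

Posterior probability ≈ 0.6759

Tabulate prior·likelihood by source: [1] prior 0.6, lik 0.317, product 0.1902; [2] prior 0.2, lik 0.253, product 0.05060; [3] prior 0.2, lik 0.203, product 0.04060.
Normalizing constant = 0.28140; the posterior for Machine 1 is its product over the sum, 0.1902/0.28140 = 0.6759.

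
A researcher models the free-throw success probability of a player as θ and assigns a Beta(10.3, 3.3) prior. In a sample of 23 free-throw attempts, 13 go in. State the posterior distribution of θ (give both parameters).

Posterior: Beta(23.3, 13.3)

The binomial likelihood is conjugate to the Beta prior: with 13 successes and 10 failures, the posterior is Beta(10.3+13, 3.3+10) = Beta(23.3, 13.3).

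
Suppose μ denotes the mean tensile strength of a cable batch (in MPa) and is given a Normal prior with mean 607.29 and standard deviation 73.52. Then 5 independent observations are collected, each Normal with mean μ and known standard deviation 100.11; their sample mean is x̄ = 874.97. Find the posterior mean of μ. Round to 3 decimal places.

With known σ, the Normal prior is conjugate. Weight on the data is w = (n/σ²)/(n/σ² + 1/τ₀²) = 0.00049890/(0.00049890+0.00018501) = 0.72949.
Posterior mean = w·x̄ + (1−w)·μ₀ = 0.72949·874.97 + 0.27051·607.29 = 802.559.

Posterior mean ≈ 802.559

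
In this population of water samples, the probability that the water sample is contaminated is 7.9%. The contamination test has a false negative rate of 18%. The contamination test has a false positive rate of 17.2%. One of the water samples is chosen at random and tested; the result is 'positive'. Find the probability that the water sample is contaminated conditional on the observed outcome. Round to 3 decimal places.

P(H | E) ≈ 0.290

Let H be the event that the water sample is contaminated. P(H) = 0.079, so P(¬H) = 0.921. With E the 'positive' result, P(E|H) = 0.82 and P(E|¬H) = 0.172.
P(E) = 0.82·0.079 + 0.172·0.921 = 0.064780 + 0.15841 = 0.22319.
By Bayes' theorem, P(H|E) = 0.064780 / 0.22319 = 0.290.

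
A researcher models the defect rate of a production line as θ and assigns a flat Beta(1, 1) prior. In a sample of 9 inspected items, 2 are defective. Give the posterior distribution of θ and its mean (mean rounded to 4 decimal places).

The binomial likelihood is conjugate to the Beta prior: with 2 successes and 7 failures, the posterior is Beta(1+2, 1+7) = Beta(3, 8).
E[θ | data] = 3/(3+8) = 0.2727.

Posterior: Beta(3, 8); mean ≈ 0.2727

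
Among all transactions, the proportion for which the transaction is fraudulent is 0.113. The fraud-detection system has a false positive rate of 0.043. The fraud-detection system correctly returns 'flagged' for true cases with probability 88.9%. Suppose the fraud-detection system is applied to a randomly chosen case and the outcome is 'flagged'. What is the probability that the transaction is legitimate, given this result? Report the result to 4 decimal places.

Write H for 'the transaction is fraudulent'. Prior odds H:¬H = 0.113/0.887 = 0.12740. For the 'flagged' outcome, the likelihood ratio is 0.889/0.043 = 20.674.
Posterior odds = 0.12740 × 20.674 = 2.6338, so P(H|E) = 2.6338/(1+2.6338) = 0.7248. Then P(¬H|E) = 1 − 0.7248 = 0.2752.

P(¬H | E) ≈ 0.2752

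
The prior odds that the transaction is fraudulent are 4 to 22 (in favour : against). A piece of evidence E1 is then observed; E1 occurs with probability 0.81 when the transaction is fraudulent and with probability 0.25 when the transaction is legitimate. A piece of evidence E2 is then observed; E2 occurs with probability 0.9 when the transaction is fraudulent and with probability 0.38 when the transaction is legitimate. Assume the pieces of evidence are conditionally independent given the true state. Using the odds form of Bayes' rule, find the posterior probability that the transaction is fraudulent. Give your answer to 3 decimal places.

Posterior probability ≈ 0.583

Prior odds = 4/22 = 0.18182.
Likelihood ratio for E1 = 0.81/0.25 = 3.2400.
Likelihood ratio for E2 = 0.9/0.38 = 2.3684.
Posterior odds = prior odds × LR₁ × LR₂ = 1.3952.
Posterior probability = odds/(1+odds) = 1.3952/2.3952 = 0.583.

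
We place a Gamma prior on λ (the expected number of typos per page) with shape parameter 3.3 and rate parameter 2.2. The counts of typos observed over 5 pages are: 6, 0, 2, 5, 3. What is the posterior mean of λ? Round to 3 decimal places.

Posterior mean ≈ 2.681

Total count ∑xᵢ = 16 over n = 5 pages.
Gamma is conjugate to the Poisson likelihood: posterior is Gamma(shape = 3.3+16 = 19.3, rate = 2.2+5 = 7.2).
Posterior mean = shape/rate = 19.3/7.2 = 2.681.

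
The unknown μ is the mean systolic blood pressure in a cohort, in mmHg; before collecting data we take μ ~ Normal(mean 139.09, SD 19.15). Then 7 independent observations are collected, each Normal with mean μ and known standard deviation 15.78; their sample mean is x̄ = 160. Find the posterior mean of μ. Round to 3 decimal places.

With known σ, the Normal prior is conjugate. Weight on the data is w = (n/σ²)/(n/σ² + 1/τ₀²) = 0.0281115/(0.0281115+0.00272686) = 0.91158.
Posterior mean = w·x̄ + (1−w)·μ₀ = 0.91158·160 + 0.088424·139.09 = 158.151.

Posterior mean ≈ 158.151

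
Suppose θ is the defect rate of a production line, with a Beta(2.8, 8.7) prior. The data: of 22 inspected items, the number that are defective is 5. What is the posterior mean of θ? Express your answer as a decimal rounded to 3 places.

Posterior mean ≈ 0.233

Observing 5 successes and 17 failures updates Beta(2.8, 8.7) by adding the success and failure counts to the two shape parameters: α = 2.8+5 = 7.8, β = 8.7+17 = 25.7.
Posterior mean = α/(α+β) = 7.8/33.5 = 0.233.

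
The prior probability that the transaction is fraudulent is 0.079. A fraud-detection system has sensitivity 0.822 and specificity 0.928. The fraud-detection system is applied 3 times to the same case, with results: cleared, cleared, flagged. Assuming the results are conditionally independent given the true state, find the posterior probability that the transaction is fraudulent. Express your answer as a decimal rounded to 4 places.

Posterior P(H) ≈ 0.0348

Let H be the event that the transaction is fraudulent; start with P(H) = 0.079. P('flagged'|H) = 0.822, P('flagged'|¬H) = 0.072.
Update on result 1 ('cleared'): P(H) ← 0.178·0.0790 / (0.178·0.0790 + 0.928·0.9210) = 0.014062/0.86875 = 0.0162.
Update on result 2 ('cleared'): P(H) ← 0.178·0.0162 / (0.178·0.0162 + 0.928·0.9838) = 0.0028812/0.91586 = 0.0031.
Update on result 3 ('flagged'): P(H) ← 0.822·0.0031 / (0.822·0.0031 + 0.072·0.9969) = 0.0025859/0.074359 = 0.0348.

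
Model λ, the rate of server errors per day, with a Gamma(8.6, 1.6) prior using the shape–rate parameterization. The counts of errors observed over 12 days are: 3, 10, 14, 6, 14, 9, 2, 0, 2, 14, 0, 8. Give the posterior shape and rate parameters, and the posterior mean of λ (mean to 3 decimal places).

The Poisson likelihood adds the total count to the shape and the number of exposure periods to the rate. Here ∑xᵢ = 82 and n = 12, so shape 8.6→90.6 and rate 1.6→13.6.
E[λ | data] = 90.6/13.6 = 6.662.

Posterior: Gamma(shape=90.6, rate=13.6); mean ≈ 6.662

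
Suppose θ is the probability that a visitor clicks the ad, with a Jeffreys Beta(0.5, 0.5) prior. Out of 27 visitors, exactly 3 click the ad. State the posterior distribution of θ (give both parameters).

Posterior: Beta(3.5, 24.5)

Observing 3 successes and 24 failures updates Beta(0.5, 0.5) by adding the success and failure counts to the two shape parameters: α = 0.5+3 = 3.5, β = 0.5+24 = 24.5.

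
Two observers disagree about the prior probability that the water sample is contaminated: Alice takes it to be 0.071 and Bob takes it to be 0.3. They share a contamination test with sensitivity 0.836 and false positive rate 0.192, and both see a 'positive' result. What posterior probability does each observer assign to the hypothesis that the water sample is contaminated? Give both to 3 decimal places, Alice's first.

The likelihood ratio for a 'positive' result is 0.836/0.192 = 4.3542.
Alice: prior odds 0.071/0.929 = 0.076426; posterior odds 0.33277; posterior probability 0.250.
Bob: prior odds 0.3/0.7 = 0.42857; posterior odds 1.8661; posterior probability 0.651.

Alice: 0.250; Bob: 0.651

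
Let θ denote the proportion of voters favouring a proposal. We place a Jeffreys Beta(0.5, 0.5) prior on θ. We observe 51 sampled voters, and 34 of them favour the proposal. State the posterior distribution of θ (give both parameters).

The binomial likelihood is conjugate to the Beta prior: with 34 successes and 17 failures, the posterior is Beta(0.5+34, 0.5+17) = Beta(34.5, 17.5).

Posterior: Beta(34.5, 17.5)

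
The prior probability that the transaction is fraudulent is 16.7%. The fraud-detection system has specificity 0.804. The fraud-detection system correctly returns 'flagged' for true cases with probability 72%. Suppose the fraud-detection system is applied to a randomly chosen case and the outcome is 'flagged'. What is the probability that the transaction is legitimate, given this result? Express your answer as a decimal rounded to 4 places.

P(¬H | E) ≈ 0.5759

Let H be the event that the transaction is fraudulent. P(H) = 0.167, so P(¬H) = 0.833. With E the 'flagged' result, P(E|H) = 0.72 and P(E|¬H) = 0.196.
P(E) = 0.72·0.167 + 0.196·0.833 = 0.12024 + 0.16327 = 0.28351.
By Bayes' theorem, P(H|E) = 0.12024 / 0.28351 = 0.4241. Hence P(¬H|E) = 1 − 0.4241 = 0.5759.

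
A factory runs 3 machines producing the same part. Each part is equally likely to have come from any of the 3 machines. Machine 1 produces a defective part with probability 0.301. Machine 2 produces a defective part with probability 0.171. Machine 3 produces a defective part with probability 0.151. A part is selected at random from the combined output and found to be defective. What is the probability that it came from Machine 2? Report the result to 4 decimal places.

Posterior probability ≈ 0.2745

Tabulate prior·likelihood by source: [1] prior 0.333333, lik 0.301, product 0.1003; [2] prior 0.333333, lik 0.171, product 0.05700; [3] prior 0.333333, lik 0.151, product 0.05033.
Normalizing constant = 0.20767; the posterior for Machine 2 is its product over the sum, 0.05700/0.20767 = 0.2745.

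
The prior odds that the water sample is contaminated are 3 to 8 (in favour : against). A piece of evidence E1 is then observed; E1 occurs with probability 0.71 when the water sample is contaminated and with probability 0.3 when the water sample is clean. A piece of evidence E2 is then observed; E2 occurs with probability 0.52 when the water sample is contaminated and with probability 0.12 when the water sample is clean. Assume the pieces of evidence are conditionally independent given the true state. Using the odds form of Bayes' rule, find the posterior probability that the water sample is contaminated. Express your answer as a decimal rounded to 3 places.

Posterior probability ≈ 0.794

Prior odds = 3/8 = 0.37500. In log-odds, ln(0.37500) = -0.98083.
Add log likelihood ratios: ln(2.3667) + ln(4.3333) = 2.3278.
Posterior log-odds = 1.3470, so posterior odds = exp(1.3470) = 3.8458. Converting, P(H|E) = 3.8458/4.8458 = 0.794.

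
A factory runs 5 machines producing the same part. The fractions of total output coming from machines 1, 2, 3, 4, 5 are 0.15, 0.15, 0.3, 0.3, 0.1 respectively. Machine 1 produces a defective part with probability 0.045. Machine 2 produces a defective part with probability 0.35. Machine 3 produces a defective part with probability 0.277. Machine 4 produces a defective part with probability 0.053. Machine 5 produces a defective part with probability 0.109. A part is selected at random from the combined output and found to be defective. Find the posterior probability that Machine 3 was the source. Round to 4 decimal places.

Posterior probability ≈ 0.4913

P(defective|M1) = 0.045; P(defective|M2) = 0.35; P(defective|M3) = 0.277; P(defective|M4) = 0.053; P(defective|M5) = 0.109.
Prior × likelihood for each source: 0.15·0.045=0.006750, 0.15·0.35=0.05250, 0.3·0.277=0.08310, 0.3·0.053=0.01590, 0.1·0.109=0.01090. Summing gives P(defective) = 0.16915.
P(Machine 3 | defective) = 0.08310 / 0.16915 = 0.4913.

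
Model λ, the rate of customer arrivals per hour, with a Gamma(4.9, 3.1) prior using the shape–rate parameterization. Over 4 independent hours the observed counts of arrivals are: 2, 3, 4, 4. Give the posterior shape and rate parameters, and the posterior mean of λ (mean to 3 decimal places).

Posterior: Gamma(shape=17.9, rate=7.1); mean ≈ 2.521

Total count ∑xᵢ = 13 over n = 4 hours.
Gamma is conjugate to the Poisson likelihood: posterior is Gamma(shape = 4.9+13 = 17.9, rate = 3.1+4 = 7.1).
Posterior mean = shape/rate = 17.9/7.1 = 2.521.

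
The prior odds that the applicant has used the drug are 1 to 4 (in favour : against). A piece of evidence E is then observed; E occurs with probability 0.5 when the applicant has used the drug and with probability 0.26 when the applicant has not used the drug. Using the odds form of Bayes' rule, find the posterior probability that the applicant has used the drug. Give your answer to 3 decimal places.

Prior odds = 1/4 = 0.25000.
Likelihood ratio for E = 0.5/0.26 = 1.9231.
Posterior odds = prior odds × LR = 0.48077.
Posterior probability = odds/(1+odds) = 0.48077/1.4808 = 0.325.

Posterior probability ≈ 0.325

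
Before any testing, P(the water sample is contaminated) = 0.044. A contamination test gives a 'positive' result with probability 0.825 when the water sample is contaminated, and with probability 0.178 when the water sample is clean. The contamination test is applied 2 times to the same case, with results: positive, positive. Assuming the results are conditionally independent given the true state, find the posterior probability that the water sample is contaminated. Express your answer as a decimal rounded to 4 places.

Let H be the event that the water sample is contaminated; start with P(H) = 0.044. P('positive'|H) = 0.825, P('positive'|¬H) = 0.178.
Update on result 1 ('positive'): P(H) ← 0.825·0.0440 / (0.825·0.0440 + 0.178·0.9560) = 0.036300/0.20647 = 0.1758.
Update on result 2 ('positive'): P(H) ← 0.825·0.1758 / (0.825·0.1758 + 0.178·0.8242) = 0.14505/0.29175 = 0.4972.

Posterior P(H) ≈ 0.4972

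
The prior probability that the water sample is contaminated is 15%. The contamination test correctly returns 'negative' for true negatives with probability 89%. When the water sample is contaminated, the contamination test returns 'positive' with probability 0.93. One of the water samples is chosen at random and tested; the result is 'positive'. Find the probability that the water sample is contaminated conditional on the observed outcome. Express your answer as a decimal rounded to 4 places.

Let H be the event that the water sample is contaminated. P(H) = 0.15, so P(¬H) = 0.85. With E the 'positive' result, P(E|H) = 0.93 and P(E|¬H) = 0.11.
P(E) = 0.93·0.15 + 0.11·0.85 = 0.13950 + 0.093500 = 0.23300.
By Bayes' theorem, P(H|E) = 0.13950 / 0.23300 = 0.5987.

P(H | E) ≈ 0.5987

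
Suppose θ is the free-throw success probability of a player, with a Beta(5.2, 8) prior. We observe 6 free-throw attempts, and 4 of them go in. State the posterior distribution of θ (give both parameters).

The binomial likelihood is conjugate to the Beta prior: with 4 successes and 2 failures, the posterior is Beta(5.2+4, 8+2) = Beta(9.2, 10).

Posterior: Beta(9.2, 10)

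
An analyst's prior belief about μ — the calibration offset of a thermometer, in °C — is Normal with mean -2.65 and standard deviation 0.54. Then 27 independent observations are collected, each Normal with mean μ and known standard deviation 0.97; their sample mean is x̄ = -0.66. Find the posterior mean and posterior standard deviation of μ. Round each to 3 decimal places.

Posterior mean ≈ -0.872; posterior SD ≈ 0.176

Prior precision 1/τ₀² = 1/0.54² = 3.42936; data precision n/σ² = 27/0.97² = 28.6959.
Posterior precision = 3.42936 + 28.6959 = 32.1253, giving posterior SD = 1/√32.1253 = 0.176.
Posterior mean = (3.42936·-2.65 + 28.6959·-0.66) / 32.1253 = -0.872.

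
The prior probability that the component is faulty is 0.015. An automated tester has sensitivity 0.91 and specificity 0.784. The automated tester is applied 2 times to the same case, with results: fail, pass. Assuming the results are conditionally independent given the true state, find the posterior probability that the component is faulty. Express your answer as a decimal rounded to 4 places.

Posterior P(H) ≈ 0.0073

With H the event that the component is faulty, the joint likelihood of the observed sequence is P(data|H) = 0.91·0.09 = 0.081900 and P(data|¬H) = 0.216·0.784 = 0.16934.
Bayes: P(H|data) = 0.015·0.081900 / (0.015·0.081900 + 0.985·0.16934) = 0.0012285/0.16803 = 0.0073.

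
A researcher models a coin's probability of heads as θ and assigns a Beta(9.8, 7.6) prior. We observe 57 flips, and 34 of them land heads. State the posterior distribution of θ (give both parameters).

Observing 34 successes and 23 failures updates Beta(9.8, 7.6) by adding the success and failure counts to the two shape parameters: α = 9.8+34 = 43.8, β = 7.6+23 = 30.6.

Posterior: Beta(43.8, 30.6)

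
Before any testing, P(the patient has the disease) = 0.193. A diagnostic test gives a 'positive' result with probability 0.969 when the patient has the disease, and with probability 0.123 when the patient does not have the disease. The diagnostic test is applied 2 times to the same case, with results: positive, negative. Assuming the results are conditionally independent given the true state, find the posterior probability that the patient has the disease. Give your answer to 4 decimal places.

Posterior P(H) ≈ 0.0624

Let H be the event that the patient has the disease; start with P(H) = 0.193. P('positive'|H) = 0.969, P('positive'|¬H) = 0.123.
Update on result 1 ('positive'): P(H) ← 0.969·0.1930 / (0.969·0.1930 + 0.123·0.8070) = 0.18702/0.28628 = 0.6533.
Update on result 2 ('negative'): P(H) ← 0.031·0.6533 / (0.031·0.6533 + 0.877·0.3467) = 0.020251/0.32433 = 0.0624.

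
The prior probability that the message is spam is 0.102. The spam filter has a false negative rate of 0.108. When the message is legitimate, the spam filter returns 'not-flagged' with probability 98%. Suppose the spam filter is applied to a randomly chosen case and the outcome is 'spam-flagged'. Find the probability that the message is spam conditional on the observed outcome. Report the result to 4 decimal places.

P(H | E) ≈ 0.8351

Let H be the event that the message is spam. P(H) = 0.102, so P(¬H) = 0.898. With E the 'spam-flagged' result, P(E|H) = 0.892 and P(E|¬H) = 0.02.
P(E) = 0.892·0.102 + 0.02·0.898 = 0.090984 + 0.017960 = 0.10894.
By Bayes' theorem, P(H|E) = 0.090984 / 0.10894 = 0.8351.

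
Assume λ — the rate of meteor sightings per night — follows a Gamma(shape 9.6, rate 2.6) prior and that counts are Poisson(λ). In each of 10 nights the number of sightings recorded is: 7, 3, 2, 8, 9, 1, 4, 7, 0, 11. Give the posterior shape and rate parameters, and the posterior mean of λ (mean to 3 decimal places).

Posterior: Gamma(shape=61.6, rate=12.6); mean ≈ 4.889

Total count ∑xᵢ = 52 over n = 10 nights.
Gamma is conjugate to the Poisson likelihood: posterior is Gamma(shape = 9.6+52 = 61.6, rate = 2.6+10 = 12.6).
Posterior mean = shape/rate = 61.6/12.6 = 4.889.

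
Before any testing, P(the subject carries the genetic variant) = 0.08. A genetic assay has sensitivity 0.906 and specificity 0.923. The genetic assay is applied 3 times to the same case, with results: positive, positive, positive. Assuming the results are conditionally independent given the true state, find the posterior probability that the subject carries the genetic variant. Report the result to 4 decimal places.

With H the event that the subject carries the genetic variant, the joint likelihood of the observed sequence is P(data|H) = 0.906·0.906·0.906 = 0.74368 and P(data|¬H) = 0.077·0.077·0.077 = 0.00045653.
Bayes: P(H|data) = 0.08·0.74368 / (0.08·0.74368 + 0.92·0.00045653) = 0.059494/0.059914 = 0.9930.

Posterior P(H) ≈ 0.9930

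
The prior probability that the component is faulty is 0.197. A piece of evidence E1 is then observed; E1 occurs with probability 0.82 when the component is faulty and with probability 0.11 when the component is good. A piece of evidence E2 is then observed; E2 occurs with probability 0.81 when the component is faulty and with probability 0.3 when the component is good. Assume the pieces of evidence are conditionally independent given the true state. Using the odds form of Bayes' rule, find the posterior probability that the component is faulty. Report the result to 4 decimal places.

Prior odds = 0.197/(1−0.197) = 0.24533.
Likelihood ratio for E1 = 0.82/0.11 = 7.4545.
Likelihood ratio for E2 = 0.81/0.3 = 2.7000.
Posterior odds = prior odds × LR₁ × LR₂ = 4.9378.
Posterior probability = odds/(1+odds) = 4.9378/5.9378 = 0.8316.

Posterior probability ≈ 0.8316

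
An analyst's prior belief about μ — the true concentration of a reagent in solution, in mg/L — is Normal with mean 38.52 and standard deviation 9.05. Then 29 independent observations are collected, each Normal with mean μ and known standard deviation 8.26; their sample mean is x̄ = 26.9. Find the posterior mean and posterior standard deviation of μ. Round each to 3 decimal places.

Prior precision 1/τ₀² = 1/9.05² = 0.0122096; data precision n/σ² = 29/8.26² = 0.425048.
Posterior precision = 0.0122096 + 0.425048 = 0.437258, giving posterior SD = 1/√0.437258 = 1.512.
Posterior mean = (0.0122096·38.52 + 0.425048·26.9) / 0.437258 = 27.224.

Posterior mean ≈ 27.224; posterior SD ≈ 1.512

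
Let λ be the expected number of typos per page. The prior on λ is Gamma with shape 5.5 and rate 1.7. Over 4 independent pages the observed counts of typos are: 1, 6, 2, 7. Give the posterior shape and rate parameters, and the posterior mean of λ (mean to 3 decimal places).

Posterior: Gamma(shape=21.5, rate=5.7); mean ≈ 3.772

The Poisson likelihood adds the total count to the shape and the number of exposure periods to the rate. Here ∑xᵢ = 16 and n = 4, so shape 5.5→21.5 and rate 1.7→5.7.
Posterior mean = shape/rate = 21.5/5.7 = 3.772.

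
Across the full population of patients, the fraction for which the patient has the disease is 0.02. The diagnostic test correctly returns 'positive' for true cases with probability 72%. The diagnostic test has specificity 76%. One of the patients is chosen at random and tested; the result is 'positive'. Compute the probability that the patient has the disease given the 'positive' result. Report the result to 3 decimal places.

P(H | E) ≈ 0.058

Let H be the event that the patient has the disease. P(H) = 0.02, so P(¬H) = 0.98. With E the 'positive' result, P(E|H) = 0.72 and P(E|¬H) = 0.24.
P(E) = 0.72·0.02 + 0.24·0.98 = 0.014400 + 0.23520 = 0.24960.
By Bayes' theorem, P(H|E) = 0.014400 / 0.24960 = 0.058.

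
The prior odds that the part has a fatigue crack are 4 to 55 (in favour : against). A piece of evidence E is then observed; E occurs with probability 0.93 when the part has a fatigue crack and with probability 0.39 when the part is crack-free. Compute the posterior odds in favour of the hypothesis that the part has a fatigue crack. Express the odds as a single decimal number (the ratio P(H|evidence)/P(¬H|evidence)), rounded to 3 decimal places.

Prior odds = 4/55 = 0.072727. In log-odds, ln(0.072727) = -2.6210.
Add log likelihood ratio: ln(2.3846) = 0.86904.
Posterior log-odds = -1.7520, so posterior odds = exp(-1.7520) = 0.17343.

Posterior odds ≈ 0.173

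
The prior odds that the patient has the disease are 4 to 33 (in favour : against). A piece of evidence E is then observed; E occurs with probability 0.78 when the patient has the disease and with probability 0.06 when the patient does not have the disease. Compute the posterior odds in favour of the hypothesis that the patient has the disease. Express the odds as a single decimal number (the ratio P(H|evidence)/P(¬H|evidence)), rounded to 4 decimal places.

Prior odds = 4/33 = 0.12121. In log-odds, ln(0.12121) = -2.1102.
Add log likelihood ratio: ln(13.000) = 2.5649.
Posterior log-odds = 0.45474, so posterior odds = exp(0.45474) = 1.5758.

Posterior odds ≈ 1.5758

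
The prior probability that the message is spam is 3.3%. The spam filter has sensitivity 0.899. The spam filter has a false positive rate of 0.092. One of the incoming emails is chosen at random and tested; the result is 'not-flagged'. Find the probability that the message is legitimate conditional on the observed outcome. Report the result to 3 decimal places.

Let H be the event that the message is spam. P(H) = 0.033, so P(¬H) = 0.967. With E the 'not-flagged' result, P(E|H) = 0.101 and P(E|¬H) = 0.908.
P(E) = 0.101·0.033 + 0.908·0.967 = 0.0033330 + 0.87804 = 0.88137.
By Bayes' theorem, P(H|E) = 0.0033330 / 0.88137 = 0.004. Hence P(¬H|E) = 1 − 0.004 = 0.996.

P(¬H | E) ≈ 0.996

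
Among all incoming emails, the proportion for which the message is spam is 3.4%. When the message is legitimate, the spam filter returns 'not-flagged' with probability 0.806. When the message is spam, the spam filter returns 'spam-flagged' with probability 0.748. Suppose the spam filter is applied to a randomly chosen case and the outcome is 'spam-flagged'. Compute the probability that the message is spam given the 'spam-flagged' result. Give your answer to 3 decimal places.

Let H be the event that the message is spam. P(H) = 0.034, so P(¬H) = 0.966. With E the 'spam-flagged' result, P(E|H) = 0.748 and P(E|¬H) = 0.194.
P(E) = 0.748·0.034 + 0.194·0.966 = 0.025432 + 0.18740 = 0.21284.
By Bayes' theorem, P(H|E) = 0.025432 / 0.21284 = 0.119.

P(H | E) ≈ 0.119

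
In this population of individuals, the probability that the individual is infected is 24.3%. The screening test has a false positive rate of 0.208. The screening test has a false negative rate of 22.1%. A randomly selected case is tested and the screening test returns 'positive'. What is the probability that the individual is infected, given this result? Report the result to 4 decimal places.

Write H for 'the individual is infected'. Prior odds H:¬H = 0.243/0.757 = 0.32100. For the 'positive' outcome, the likelihood ratio is 0.779/0.208 = 3.7452.
Posterior odds = 0.32100 × 3.7452 = 1.2022, so P(H|E) = 1.2022/(1+1.2022) = 0.5459.

P(H | E) ≈ 0.5459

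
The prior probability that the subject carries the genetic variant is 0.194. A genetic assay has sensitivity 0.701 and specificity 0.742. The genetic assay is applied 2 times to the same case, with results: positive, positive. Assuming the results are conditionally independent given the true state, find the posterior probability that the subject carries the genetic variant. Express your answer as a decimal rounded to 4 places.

With H the event that the subject carries the genetic variant, the joint likelihood of the observed sequence is P(data|H) = 0.701·0.701 = 0.49140 and P(data|¬H) = 0.258·0.258 = 0.066564.
Bayes: P(H|data) = 0.194·0.49140 / (0.194·0.49140 + 0.806·0.066564) = 0.095332/0.14898 = 0.6399.

Posterior P(H) ≈ 0.6399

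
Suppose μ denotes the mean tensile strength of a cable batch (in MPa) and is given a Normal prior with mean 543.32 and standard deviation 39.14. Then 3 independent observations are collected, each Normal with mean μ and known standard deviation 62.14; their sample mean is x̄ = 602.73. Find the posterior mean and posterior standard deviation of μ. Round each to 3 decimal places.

With known σ, the Normal prior is conjugate. Weight on the data is w = (n/σ²)/(n/σ² + 1/τ₀²) = 0.00077692/(0.00077692+0.00065277) = 0.54342.
Posterior mean = w·x̄ + (1−w)·μ₀ = 0.54342·602.73 + 0.45658·543.32 = 575.605. Posterior variance = 1/(0.00077692+0.00065277) = 699.452, so SD = 26.447.

Posterior mean ≈ 575.605; posterior SD ≈ 26.447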